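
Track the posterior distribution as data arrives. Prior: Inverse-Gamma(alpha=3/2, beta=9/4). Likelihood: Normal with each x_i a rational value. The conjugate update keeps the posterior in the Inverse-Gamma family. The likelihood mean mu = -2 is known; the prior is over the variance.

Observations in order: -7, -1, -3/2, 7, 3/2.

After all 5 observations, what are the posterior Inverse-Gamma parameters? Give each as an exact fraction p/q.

alpha=4, beta=62

obs 1: x=-7 → posterior Inverse-Gamma(2, 59/4)
obs 2: x=-1 → posterior Inverse-Gamma(5/2, 61/4)
obs 3: x=-3/2 → posterior Inverse-Gamma(3, 123/8)
obs 4: x=7 → posterior Inverse-Gamma(7/2, 447/8)
obs 5: x=3/2 → posterior Inverse-Gamma(4, 62)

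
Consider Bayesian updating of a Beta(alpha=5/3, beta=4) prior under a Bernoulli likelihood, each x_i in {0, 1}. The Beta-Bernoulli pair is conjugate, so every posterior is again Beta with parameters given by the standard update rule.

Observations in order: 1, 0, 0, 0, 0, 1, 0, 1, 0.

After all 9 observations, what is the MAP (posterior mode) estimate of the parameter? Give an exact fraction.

obs 1: x=1 → posterior Beta(8/3, 4)
obs 2: x=0 → posterior Beta(8/3, 5)
obs 3: x=0 → posterior Beta(8/3, 6)
obs 4: x=0 → posterior Beta(8/3, 7)
obs 5: x=0 → posterior Beta(8/3, 8)
obs 6: x=1 → posterior Beta(11/3, 8)
obs 7: x=0 → posterior Beta(11/3, 9)
obs 8: x=1 → posterior Beta(14/3, 9)
obs 9: x=0 → posterior Beta(14/3, 10)

11/38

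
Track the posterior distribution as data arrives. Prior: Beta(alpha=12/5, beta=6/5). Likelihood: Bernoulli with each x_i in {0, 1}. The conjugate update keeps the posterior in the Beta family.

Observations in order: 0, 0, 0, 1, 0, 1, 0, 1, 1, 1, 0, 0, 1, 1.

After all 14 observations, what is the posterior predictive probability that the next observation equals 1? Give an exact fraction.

47/88

obs 1: x=0 → posterior Beta(12/5, 11/5)
obs 2: x=0 → posterior Beta(12/5, 16/5)
obs 3: x=0 → posterior Beta(12/5, 21/5)
obs 4: x=1 → posterior Beta(17/5, 21/5)
obs 5: x=0 → posterior Beta(17/5, 26/5)
obs 6: x=1 → posterior Beta(22/5, 26/5)
obs 7: x=0 → posterior Beta(22/5, 31/5)
obs 8: x=1 → posterior Beta(27/5, 31/5)
obs 9: x=1 → posterior Beta(32/5, 31/5)
obs 10: x=1 → posterior Beta(37/5, 31/5)
obs 11: x=0 → posterior Beta(37/5, 36/5)
obs 12: x=0 → posterior Beta(37/5, 41/5)
obs 13: x=1 → posterior Beta(42/5, 41/5)
obs 14: x=1 → posterior Beta(47/5, 41/5)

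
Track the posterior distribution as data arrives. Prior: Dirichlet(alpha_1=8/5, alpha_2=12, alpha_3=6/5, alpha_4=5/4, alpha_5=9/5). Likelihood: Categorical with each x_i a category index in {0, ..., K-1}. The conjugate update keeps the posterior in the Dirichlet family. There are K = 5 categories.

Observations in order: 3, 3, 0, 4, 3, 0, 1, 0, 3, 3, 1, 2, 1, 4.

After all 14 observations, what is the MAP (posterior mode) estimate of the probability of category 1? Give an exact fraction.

280/537

obs 1: x=3 → posterior Dirichlet(8/5, 12, 6/5, 9/4, 9/5)
obs 2: x=3 → posterior Dirichlet(8/5, 12, 6/5, 13/4, 9/5)
obs 3: x=0 → posterior Dirichlet(13/5, 12, 6/5, 13/4, 9/5)
obs 4: x=4 → posterior Dirichlet(13/5, 12, 6/5, 13/4, 14/5)
obs 5: x=3 → posterior Dirichlet(13/5, 12, 6/5, 17/4, 14/5)
obs 6: x=0 → posterior Dirichlet(18/5, 12, 6/5, 17/4, 14/5)
obs 7: x=1 → posterior Dirichlet(18/5, 13, 6/5, 17/4, 14/5)
obs 8: x=0 → posterior Dirichlet(23/5, 13, 6/5, 17/4, 14/5)
obs 9: x=3 → posterior Dirichlet(23/5, 13, 6/5, 21/4, 14/5)
obs 10: x=3 → posterior Dirichlet(23/5, 13, 6/5, 25/4, 14/5)
obs 11: x=1 → posterior Dirichlet(23/5, 14, 6/5, 25/4, 14/5)
obs 12: x=2 → posterior Dirichlet(23/5, 14, 11/5, 25/4, 14/5)
obs 13: x=1 → posterior Dirichlet(23/5, 15, 11/5, 25/4, 14/5)
obs 14: x=4 → posterior Dirichlet(23/5, 15, 11/5, 25/4, 19/5)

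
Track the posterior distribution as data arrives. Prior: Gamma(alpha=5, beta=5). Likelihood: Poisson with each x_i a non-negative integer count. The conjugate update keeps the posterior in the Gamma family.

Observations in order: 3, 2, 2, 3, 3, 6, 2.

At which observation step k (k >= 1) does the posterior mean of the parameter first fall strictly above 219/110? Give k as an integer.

obs 1: x=3 → posterior Gamma(8, 6)
obs 2: x=2 → posterior Gamma(10, 7)
obs 3: x=2 → posterior Gamma(12, 8)
obs 4: x=3 → posterior Gamma(15, 9)
obs 5: x=3 → posterior Gamma(18, 10)
obs 6: x=6 → posterior Gamma(24, 11)
obs 7: x=2 → posterior Gamma(26, 12)

k = 6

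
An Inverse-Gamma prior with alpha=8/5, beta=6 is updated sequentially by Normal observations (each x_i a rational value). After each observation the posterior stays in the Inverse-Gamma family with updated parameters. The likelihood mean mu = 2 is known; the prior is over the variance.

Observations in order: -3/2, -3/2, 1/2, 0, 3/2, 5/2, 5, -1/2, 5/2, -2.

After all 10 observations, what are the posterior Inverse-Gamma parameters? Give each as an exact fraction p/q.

obs 1: x=-3/2 → posterior Inverse-Gamma(21/10, 97/8)
obs 2: x=-3/2 → posterior Inverse-Gamma(13/5, 73/4)
obs 3: x=1/2 → posterior Inverse-Gamma(31/10, 155/8)
obs 4: x=0 → posterior Inverse-Gamma(18/5, 171/8)
obs 5: x=3/2 → posterior Inverse-Gamma(41/10, 43/2)
obs 6: x=5/2 → posterior Inverse-Gamma(23/5, 173/8)
obs 7: x=5 → posterior Inverse-Gamma(51/10, 209/8)
obs 8: x=-1/2 → posterior Inverse-Gamma(28/5, 117/4)
obs 9: x=5/2 → posterior Inverse-Gamma(61/10, 235/8)
obs 10: x=-2 → posterior Inverse-Gamma(33/5, 299/8)

alpha=33/5, beta=299/8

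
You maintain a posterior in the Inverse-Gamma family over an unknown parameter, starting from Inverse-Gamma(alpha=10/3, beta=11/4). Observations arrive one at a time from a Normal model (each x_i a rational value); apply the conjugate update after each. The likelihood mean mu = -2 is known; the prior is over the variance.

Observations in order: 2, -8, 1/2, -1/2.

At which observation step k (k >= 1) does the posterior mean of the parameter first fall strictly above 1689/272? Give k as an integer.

obs 1: x=2 → posterior Inverse-Gamma(23/6, 43/4)
obs 2: x=-8 → posterior Inverse-Gamma(13/3, 115/4)
obs 3: x=1/2 → posterior Inverse-Gamma(29/6, 255/8)
obs 4: x=-1/2 → posterior Inverse-Gamma(16/3, 33)

k = 2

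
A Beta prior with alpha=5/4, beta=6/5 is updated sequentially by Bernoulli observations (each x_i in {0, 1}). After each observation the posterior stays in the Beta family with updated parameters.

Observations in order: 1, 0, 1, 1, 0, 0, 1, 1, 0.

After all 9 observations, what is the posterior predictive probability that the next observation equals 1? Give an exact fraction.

obs 1: x=1 → posterior Beta(9/4, 6/5)
obs 2: x=0 → posterior Beta(9/4, 11/5)
obs 3: x=1 → posterior Beta(13/4, 11/5)
obs 4: x=1 → posterior Beta(17/4, 11/5)
obs 5: x=0 → posterior Beta(17/4, 16/5)
obs 6: x=0 → posterior Beta(17/4, 21/5)
obs 7: x=1 → posterior Beta(21/4, 21/5)
obs 8: x=1 → posterior Beta(25/4, 21/5)
obs 9: x=0 → posterior Beta(25/4, 26/5)

125/229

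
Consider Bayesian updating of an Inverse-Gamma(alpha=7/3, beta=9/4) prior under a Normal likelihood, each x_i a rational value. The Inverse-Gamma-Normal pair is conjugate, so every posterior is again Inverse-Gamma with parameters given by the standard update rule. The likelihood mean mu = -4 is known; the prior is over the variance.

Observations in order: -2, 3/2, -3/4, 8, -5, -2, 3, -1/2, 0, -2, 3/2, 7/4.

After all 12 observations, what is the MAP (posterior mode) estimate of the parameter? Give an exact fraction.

obs 1: x=-2 → posterior Inverse-Gamma(17/6, 17/4)
obs 2: x=3/2 → posterior Inverse-Gamma(10/3, 155/8)
obs 3: x=-3/4 → posterior Inverse-Gamma(23/6, 789/32)
obs 4: x=8 → posterior Inverse-Gamma(13/3, 3093/32)
obs 5: x=-5 → posterior Inverse-Gamma(29/6, 3109/32)
obs 6: x=-2 → posterior Inverse-Gamma(16/3, 3173/32)
obs 7: x=3 → posterior Inverse-Gamma(35/6, 3957/32)
obs 8: x=-1/2 → posterior Inverse-Gamma(19/3, 4153/32)
obs 9: x=0 → posterior Inverse-Gamma(41/6, 4409/32)
obs 10: x=-2 → posterior Inverse-Gamma(22/3, 4473/32)
obs 11: x=3/2 → posterior Inverse-Gamma(47/6, 4957/32)
obs 12: x=7/4 → posterior Inverse-Gamma(25/3, 2743/16)

8229/448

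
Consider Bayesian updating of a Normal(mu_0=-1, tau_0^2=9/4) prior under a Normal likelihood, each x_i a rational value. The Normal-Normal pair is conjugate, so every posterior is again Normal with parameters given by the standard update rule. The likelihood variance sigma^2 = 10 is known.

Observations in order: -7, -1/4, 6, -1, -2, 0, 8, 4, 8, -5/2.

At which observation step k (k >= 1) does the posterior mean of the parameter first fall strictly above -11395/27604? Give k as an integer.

obs 1: x=-7 → posterior Normal(-103/49, 90/49)
obs 2: x=-1/4 → posterior Normal(-421/232, 45/29)
obs 3: x=6 → posterior Normal(-205/268, 90/67)
obs 4: x=-1 → posterior Normal(-241/304, 45/38)
obs 5: x=-2 → posterior Normal(-313/340, 18/17)
obs 6: x=0 → posterior Normal(-313/376, 45/47)
obs 7: x=8 → posterior Normal(-25/412, 90/103)
obs 8: x=4 → posterior Normal(17/64, 45/56)
obs 9: x=8 → posterior Normal(37/44, 90/121)
obs 10: x=-5/2 → posterior Normal(317/520, 9/13)

k = 7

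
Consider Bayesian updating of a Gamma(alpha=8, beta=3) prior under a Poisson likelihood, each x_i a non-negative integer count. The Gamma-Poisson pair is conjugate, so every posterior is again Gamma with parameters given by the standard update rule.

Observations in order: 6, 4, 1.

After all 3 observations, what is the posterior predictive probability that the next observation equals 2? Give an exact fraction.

115778350601994240/558545864083284007

obs 1: x=6 → posterior Gamma(14, 4)
obs 2: x=4 → posterior Gamma(18, 5)
obs 3: x=1 → posterior Gamma(19, 6)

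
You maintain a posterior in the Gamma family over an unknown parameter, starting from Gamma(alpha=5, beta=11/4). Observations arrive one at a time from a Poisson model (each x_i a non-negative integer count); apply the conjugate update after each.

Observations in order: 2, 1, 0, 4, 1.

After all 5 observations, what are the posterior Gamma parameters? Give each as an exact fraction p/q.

obs 1: x=2 → posterior Gamma(7, 15/4)
obs 2: x=1 → posterior Gamma(8, 19/4)
obs 3: x=0 → posterior Gamma(8, 23/4)
obs 4: x=4 → posterior Gamma(12, 27/4)
obs 5: x=1 → posterior Gamma(13, 31/4)

alpha=13, beta=31/4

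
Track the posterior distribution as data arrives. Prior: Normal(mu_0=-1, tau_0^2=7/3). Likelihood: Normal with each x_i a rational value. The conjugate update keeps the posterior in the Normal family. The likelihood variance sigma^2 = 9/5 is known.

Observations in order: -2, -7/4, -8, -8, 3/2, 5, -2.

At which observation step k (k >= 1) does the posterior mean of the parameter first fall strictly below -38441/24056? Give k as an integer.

obs 1: x=-2 → posterior Normal(-97/62, 63/62)
obs 2: x=-7/4 → posterior Normal(-633/388, 63/97)
obs 3: x=-8 → posterior Normal(-1753/528, 21/44)
obs 4: x=-8 → posterior Normal(-2873/668, 63/167)
obs 5: x=3/2 → posterior Normal(-2663/808, 63/202)
obs 6: x=5 → posterior Normal(-1963/948, 21/79)
obs 7: x=-2 → posterior Normal(-2243/1088, 63/272)

k = 2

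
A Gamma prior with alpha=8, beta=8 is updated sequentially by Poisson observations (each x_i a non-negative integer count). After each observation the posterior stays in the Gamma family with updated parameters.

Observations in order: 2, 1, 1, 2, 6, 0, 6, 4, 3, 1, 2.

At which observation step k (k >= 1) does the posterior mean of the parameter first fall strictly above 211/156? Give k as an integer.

k = 5

obs 1: x=2 → posterior Gamma(10, 9)
obs 2: x=1 → posterior Gamma(11, 10)
obs 3: x=1 → posterior Gamma(12, 11)
obs 4: x=2 → posterior Gamma(14, 12)
obs 5: x=6 → posterior Gamma(20, 13)
obs 6: x=0 → posterior Gamma(20, 14)
obs 7: x=6 → posterior Gamma(26, 15)
obs 8: x=4 → posterior Gamma(30, 16)
obs 9: x=3 → posterior Gamma(33, 17)
obs 10: x=1 → posterior Gamma(34, 18)
obs 11: x=2 → posterior Gamma(36, 19)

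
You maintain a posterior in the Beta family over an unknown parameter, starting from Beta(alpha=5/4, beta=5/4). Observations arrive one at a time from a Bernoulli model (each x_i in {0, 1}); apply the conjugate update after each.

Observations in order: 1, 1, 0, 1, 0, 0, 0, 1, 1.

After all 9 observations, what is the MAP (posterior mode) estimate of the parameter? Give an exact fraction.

21/38

obs 1: x=1 → posterior Beta(9/4, 5/4)
obs 2: x=1 → posterior Beta(13/4, 5/4)
obs 3: x=0 → posterior Beta(13/4, 9/4)
obs 4: x=1 → posterior Beta(17/4, 9/4)
obs 5: x=0 → posterior Beta(17/4, 13/4)
obs 6: x=0 → posterior Beta(17/4, 17/4)
obs 7: x=0 → posterior Beta(17/4, 21/4)
obs 8: x=1 → posterior Beta(21/4, 21/4)
obs 9: x=1 → posterior Beta(25/4, 21/4)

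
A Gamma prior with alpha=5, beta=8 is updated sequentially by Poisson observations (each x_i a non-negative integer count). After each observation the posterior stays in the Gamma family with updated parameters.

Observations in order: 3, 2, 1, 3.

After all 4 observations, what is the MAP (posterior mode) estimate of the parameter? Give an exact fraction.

obs 1: x=3 → posterior Gamma(8, 9)
obs 2: x=2 → posterior Gamma(10, 10)
obs 3: x=1 → posterior Gamma(11, 11)
obs 4: x=3 → posterior Gamma(14, 12)

13/12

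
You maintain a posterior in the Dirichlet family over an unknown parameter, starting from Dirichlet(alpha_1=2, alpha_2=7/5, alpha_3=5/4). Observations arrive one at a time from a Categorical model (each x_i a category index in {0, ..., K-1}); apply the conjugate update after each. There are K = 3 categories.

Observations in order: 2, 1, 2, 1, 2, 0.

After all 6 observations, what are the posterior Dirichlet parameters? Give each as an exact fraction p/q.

alpha_1=3, alpha_2=17/5, alpha_3=17/4

obs 1: x=2 → posterior Dirichlet(2, 7/5, 9/4)
obs 2: x=1 → posterior Dirichlet(2, 12/5, 9/4)
obs 3: x=2 → posterior Dirichlet(2, 12/5, 13/4)
obs 4: x=1 → posterior Dirichlet(2, 17/5, 13/4)
obs 5: x=2 → posterior Dirichlet(2, 17/5, 17/4)
obs 6: x=0 → posterior Dirichlet(3, 17/5, 17/4)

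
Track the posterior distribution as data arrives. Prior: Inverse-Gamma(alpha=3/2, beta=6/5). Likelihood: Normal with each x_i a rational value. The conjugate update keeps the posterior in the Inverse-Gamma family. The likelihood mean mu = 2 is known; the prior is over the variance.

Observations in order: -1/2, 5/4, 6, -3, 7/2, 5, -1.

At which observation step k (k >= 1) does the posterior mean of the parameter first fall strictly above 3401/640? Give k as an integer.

obs 1: x=-1/2 → posterior Inverse-Gamma(2, 173/40)
obs 2: x=5/4 → posterior Inverse-Gamma(5/2, 737/160)
obs 3: x=6 → posterior Inverse-Gamma(3, 2017/160)
obs 4: x=-3 → posterior Inverse-Gamma(7/2, 4017/160)
obs 5: x=7/2 → posterior Inverse-Gamma(4, 4197/160)
obs 6: x=5 → posterior Inverse-Gamma(9/2, 4917/160)
obs 7: x=-1 → posterior Inverse-Gamma(5, 5637/160)

k = 3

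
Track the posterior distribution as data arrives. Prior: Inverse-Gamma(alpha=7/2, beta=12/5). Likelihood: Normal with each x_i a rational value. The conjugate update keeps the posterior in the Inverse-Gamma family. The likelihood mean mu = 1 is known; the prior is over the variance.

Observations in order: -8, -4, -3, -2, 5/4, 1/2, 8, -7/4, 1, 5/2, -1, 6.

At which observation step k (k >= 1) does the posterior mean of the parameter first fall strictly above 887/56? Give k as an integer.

obs 1: x=-8 → posterior Inverse-Gamma(4, 429/10)
obs 2: x=-4 → posterior Inverse-Gamma(9/2, 277/5)
obs 3: x=-3 → posterior Inverse-Gamma(5, 317/5)
obs 4: x=-2 → posterior Inverse-Gamma(11/2, 679/10)
obs 5: x=5/4 → posterior Inverse-Gamma(6, 10869/160)
obs 6: x=1/2 → posterior Inverse-Gamma(13/2, 10889/160)
obs 7: x=8 → posterior Inverse-Gamma(7, 14809/160)
obs 8: x=-7/4 → posterior Inverse-Gamma(15/2, 7707/80)
obs 9: x=1 → posterior Inverse-Gamma(8, 7707/80)
obs 10: x=5/2 → posterior Inverse-Gamma(17/2, 7797/80)
obs 11: x=-1 → posterior Inverse-Gamma(9, 7957/80)
obs 12: x=6 → posterior Inverse-Gamma(19/2, 8957/80)

k = 3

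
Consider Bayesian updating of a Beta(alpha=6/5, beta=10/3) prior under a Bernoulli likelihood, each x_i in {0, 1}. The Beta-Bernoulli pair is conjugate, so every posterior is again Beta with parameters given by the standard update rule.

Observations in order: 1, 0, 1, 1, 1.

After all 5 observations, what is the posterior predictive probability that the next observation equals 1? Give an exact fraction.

obs 1: x=1 → posterior Beta(11/5, 10/3)
obs 2: x=0 → posterior Beta(11/5, 13/3)
obs 3: x=1 → posterior Beta(16/5, 13/3)
obs 4: x=1 → posterior Beta(21/5, 13/3)
obs 5: x=1 → posterior Beta(26/5, 13/3)

6/11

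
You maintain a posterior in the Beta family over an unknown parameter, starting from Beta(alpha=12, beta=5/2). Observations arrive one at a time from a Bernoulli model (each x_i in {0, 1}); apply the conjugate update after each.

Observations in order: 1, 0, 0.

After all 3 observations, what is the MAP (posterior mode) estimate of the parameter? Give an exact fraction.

obs 1: x=1 → posterior Beta(13, 5/2)
obs 2: x=0 → posterior Beta(13, 7/2)
obs 3: x=0 → posterior Beta(13, 9/2)

24/31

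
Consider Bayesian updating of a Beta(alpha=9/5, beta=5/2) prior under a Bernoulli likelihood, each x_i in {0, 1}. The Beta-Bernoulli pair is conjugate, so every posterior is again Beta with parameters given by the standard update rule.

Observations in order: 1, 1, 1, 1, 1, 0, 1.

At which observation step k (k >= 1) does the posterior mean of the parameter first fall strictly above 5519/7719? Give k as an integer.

k = 5

obs 1: x=1 → posterior Beta(14/5, 5/2)
obs 2: x=1 → posterior Beta(19/5, 5/2)
obs 3: x=1 → posterior Beta(24/5, 5/2)
obs 4: x=1 → posterior Beta(29/5, 5/2)
obs 5: x=1 → posterior Beta(34/5, 5/2)
obs 6: x=0 → posterior Beta(34/5, 7/2)
obs 7: x=1 → posterior Beta(39/5, 7/2)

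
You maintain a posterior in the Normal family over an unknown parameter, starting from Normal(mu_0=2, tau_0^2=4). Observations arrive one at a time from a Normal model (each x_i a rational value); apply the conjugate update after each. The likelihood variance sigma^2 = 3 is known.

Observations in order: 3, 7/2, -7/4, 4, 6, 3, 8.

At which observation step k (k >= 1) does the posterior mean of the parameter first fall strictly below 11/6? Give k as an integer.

k = 3

obs 1: x=3 → posterior Normal(18/7, 12/7)
obs 2: x=7/2 → posterior Normal(32/11, 12/11)
obs 3: x=-7/4 → posterior Normal(5/3, 4/5)
obs 4: x=4 → posterior Normal(41/19, 12/19)
obs 5: x=6 → posterior Normal(65/23, 12/23)
obs 6: x=3 → posterior Normal(77/27, 4/9)
obs 7: x=8 → posterior Normal(109/31, 12/31)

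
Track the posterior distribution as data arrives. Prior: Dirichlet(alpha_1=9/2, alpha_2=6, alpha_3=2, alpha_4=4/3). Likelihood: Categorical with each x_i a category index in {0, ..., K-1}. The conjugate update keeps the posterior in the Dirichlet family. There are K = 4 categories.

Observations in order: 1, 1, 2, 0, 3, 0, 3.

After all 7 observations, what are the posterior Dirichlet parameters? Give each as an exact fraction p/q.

obs 1: x=1 → posterior Dirichlet(9/2, 7, 2, 4/3)
obs 2: x=1 → posterior Dirichlet(9/2, 8, 2, 4/3)
obs 3: x=2 → posterior Dirichlet(9/2, 8, 3, 4/3)
obs 4: x=0 → posterior Dirichlet(11/2, 8, 3, 4/3)
obs 5: x=3 → posterior Dirichlet(11/2, 8, 3, 7/3)
obs 6: x=0 → posterior Dirichlet(13/2, 8, 3, 7/3)
obs 7: x=3 → posterior Dirichlet(13/2, 8, 3, 10/3)

alpha_1=13/2, alpha_2=8, alpha_3=3, alpha_4=10/3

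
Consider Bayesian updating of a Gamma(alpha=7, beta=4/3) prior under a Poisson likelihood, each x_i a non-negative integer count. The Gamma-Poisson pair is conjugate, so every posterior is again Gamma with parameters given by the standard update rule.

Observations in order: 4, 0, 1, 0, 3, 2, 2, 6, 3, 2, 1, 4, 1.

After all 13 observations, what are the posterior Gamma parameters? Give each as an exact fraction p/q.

alpha=36, beta=43/3

obs 1: x=4 → posterior Gamma(11, 7/3)
obs 2: x=0 → posterior Gamma(11, 10/3)
obs 3: x=1 → posterior Gamma(12, 13/3)
obs 4: x=0 → posterior Gamma(12, 16/3)
obs 5: x=3 → posterior Gamma(15, 19/3)
obs 6: x=2 → posterior Gamma(17, 22/3)
obs 7: x=2 → posterior Gamma(19, 25/3)
obs 8: x=6 → posterior Gamma(25, 28/3)
obs 9: x=3 → posterior Gamma(28, 31/3)
obs 10: x=2 → posterior Gamma(30, 34/3)
obs 11: x=1 → posterior Gamma(31, 37/3)
obs 12: x=4 → posterior Gamma(35, 40/3)
obs 13: x=1 → posterior Gamma(36, 43/3)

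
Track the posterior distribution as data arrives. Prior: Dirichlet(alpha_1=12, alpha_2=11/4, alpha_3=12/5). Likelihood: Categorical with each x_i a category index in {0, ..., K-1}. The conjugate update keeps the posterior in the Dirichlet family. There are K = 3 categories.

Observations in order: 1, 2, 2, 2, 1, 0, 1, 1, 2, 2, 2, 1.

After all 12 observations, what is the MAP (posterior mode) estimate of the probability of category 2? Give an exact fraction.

obs 1: x=1 → posterior Dirichlet(12, 15/4, 12/5)
obs 2: x=2 → posterior Dirichlet(12, 15/4, 17/5)
obs 3: x=2 → posterior Dirichlet(12, 15/4, 22/5)
obs 4: x=2 → posterior Dirichlet(12, 15/4, 27/5)
obs 5: x=1 → posterior Dirichlet(12, 19/4, 27/5)
obs 6: x=0 → posterior Dirichlet(13, 19/4, 27/5)
obs 7: x=1 → posterior Dirichlet(13, 23/4, 27/5)
obs 8: x=1 → posterior Dirichlet(13, 27/4, 27/5)
obs 9: x=2 → posterior Dirichlet(13, 27/4, 32/5)
obs 10: x=2 → posterior Dirichlet(13, 27/4, 37/5)
obs 11: x=2 → posterior Dirichlet(13, 27/4, 42/5)
obs 12: x=1 → posterior Dirichlet(13, 31/4, 42/5)

148/523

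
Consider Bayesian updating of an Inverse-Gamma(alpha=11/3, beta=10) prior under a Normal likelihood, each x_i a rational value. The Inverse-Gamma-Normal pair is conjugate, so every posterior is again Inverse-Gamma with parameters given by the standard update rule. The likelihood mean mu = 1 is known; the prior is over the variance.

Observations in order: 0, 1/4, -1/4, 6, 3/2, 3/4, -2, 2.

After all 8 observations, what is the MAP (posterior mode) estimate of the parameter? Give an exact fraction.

2805/832

obs 1: x=0 → posterior Inverse-Gamma(25/6, 21/2)
obs 2: x=1/4 → posterior Inverse-Gamma(14/3, 345/32)
obs 3: x=-1/4 → posterior Inverse-Gamma(31/6, 185/16)
obs 4: x=6 → posterior Inverse-Gamma(17/3, 385/16)
obs 5: x=3/2 → posterior Inverse-Gamma(37/6, 387/16)
obs 6: x=3/4 → posterior Inverse-Gamma(20/3, 775/32)
obs 7: x=-2 → posterior Inverse-Gamma(43/6, 919/32)
obs 8: x=2 → posterior Inverse-Gamma(23/3, 935/32)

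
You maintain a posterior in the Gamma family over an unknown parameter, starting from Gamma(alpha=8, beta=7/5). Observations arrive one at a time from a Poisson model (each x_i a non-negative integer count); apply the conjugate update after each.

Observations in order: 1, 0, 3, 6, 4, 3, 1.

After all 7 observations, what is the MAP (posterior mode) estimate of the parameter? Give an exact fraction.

obs 1: x=1 → posterior Gamma(9, 12/5)
obs 2: x=0 → posterior Gamma(9, 17/5)
obs 3: x=3 → posterior Gamma(12, 22/5)
obs 4: x=6 → posterior Gamma(18, 27/5)
obs 5: x=4 → posterior Gamma(22, 32/5)
obs 6: x=3 → posterior Gamma(25, 37/5)
obs 7: x=1 → posterior Gamma(26, 42/5)

125/42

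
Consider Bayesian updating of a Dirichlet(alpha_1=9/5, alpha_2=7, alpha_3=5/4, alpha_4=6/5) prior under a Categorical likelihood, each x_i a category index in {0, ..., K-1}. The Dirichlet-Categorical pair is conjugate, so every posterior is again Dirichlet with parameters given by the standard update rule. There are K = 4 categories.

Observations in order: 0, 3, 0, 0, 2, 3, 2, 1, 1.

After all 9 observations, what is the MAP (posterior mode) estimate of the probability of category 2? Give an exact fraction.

9/65

obs 1: x=0 → posterior Dirichlet(14/5, 7, 5/4, 6/5)
obs 2: x=3 → posterior Dirichlet(14/5, 7, 5/4, 11/5)
obs 3: x=0 → posterior Dirichlet(19/5, 7, 5/4, 11/5)
obs 4: x=0 → posterior Dirichlet(24/5, 7, 5/4, 11/5)
obs 5: x=2 → posterior Dirichlet(24/5, 7, 9/4, 11/5)
obs 6: x=3 → posterior Dirichlet(24/5, 7, 9/4, 16/5)
obs 7: x=2 → posterior Dirichlet(24/5, 7, 13/4, 16/5)
obs 8: x=1 → posterior Dirichlet(24/5, 8, 13/4, 16/5)
obs 9: x=1 → posterior Dirichlet(24/5, 9, 13/4, 16/5)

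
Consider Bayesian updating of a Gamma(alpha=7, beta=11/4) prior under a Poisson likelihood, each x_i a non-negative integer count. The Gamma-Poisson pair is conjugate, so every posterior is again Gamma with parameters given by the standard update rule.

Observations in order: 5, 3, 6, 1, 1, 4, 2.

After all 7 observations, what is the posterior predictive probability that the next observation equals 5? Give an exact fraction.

obs 1: x=5 → posterior Gamma(12, 15/4)
obs 2: x=3 → posterior Gamma(15, 19/4)
obs 3: x=6 → posterior Gamma(21, 23/4)
obs 4: x=1 → posterior Gamma(22, 27/4)
obs 5: x=1 → posterior Gamma(23, 31/4)
obs 6: x=4 → posterior Gamma(27, 35/4)
obs 7: x=2 → posterior Gamma(29, 39/4)

3361531451590654994975009385603668508948007199808331776/34508611856016952192871159710674768120457665758914571449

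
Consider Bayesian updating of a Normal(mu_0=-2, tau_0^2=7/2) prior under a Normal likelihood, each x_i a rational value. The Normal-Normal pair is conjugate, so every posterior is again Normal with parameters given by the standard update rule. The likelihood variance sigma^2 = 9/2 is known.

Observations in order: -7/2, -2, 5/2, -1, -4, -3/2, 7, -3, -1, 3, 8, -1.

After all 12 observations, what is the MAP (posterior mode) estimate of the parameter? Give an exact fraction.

obs 1: x=-7/2 → posterior Normal(-85/32, 63/32)
obs 2: x=-2 → posterior Normal(-113/46, 63/46)
obs 3: x=5/2 → posterior Normal(-13/10, 21/20)
obs 4: x=-1 → posterior Normal(-46/37, 63/74)
obs 5: x=-4 → posterior Normal(-37/22, 63/88)
obs 6: x=-3/2 → posterior Normal(-169/102, 21/34)
obs 7: x=7 → posterior Normal(-71/116, 63/116)
obs 8: x=-3 → posterior Normal(-113/130, 63/130)
obs 9: x=-1 → posterior Normal(-127/144, 7/16)
obs 10: x=3 → posterior Normal(-85/158, 63/158)
obs 11: x=8 → posterior Normal(27/172, 63/172)
obs 12: x=-1 → posterior Normal(13/186, 21/62)

13/186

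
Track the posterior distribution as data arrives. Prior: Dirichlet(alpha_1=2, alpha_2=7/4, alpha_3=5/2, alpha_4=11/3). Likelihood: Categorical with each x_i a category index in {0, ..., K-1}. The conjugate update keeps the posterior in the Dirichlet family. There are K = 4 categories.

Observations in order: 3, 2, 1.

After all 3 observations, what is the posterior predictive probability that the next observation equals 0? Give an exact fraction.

obs 1: x=3 → posterior Dirichlet(2, 7/4, 5/2, 14/3)
obs 2: x=2 → posterior Dirichlet(2, 7/4, 7/2, 14/3)
obs 3: x=1 → posterior Dirichlet(2, 11/4, 7/2, 14/3)

24/155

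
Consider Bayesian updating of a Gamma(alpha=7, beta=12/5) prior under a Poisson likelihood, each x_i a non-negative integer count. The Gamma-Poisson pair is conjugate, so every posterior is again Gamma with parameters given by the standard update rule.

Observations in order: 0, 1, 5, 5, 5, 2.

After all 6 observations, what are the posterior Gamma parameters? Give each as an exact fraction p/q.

alpha=25, beta=42/5

obs 1: x=0 → posterior Gamma(7, 17/5)
obs 2: x=1 → posterior Gamma(8, 22/5)
obs 3: x=5 → posterior Gamma(13, 27/5)
obs 4: x=5 → posterior Gamma(18, 32/5)
obs 5: x=5 → posterior Gamma(23, 37/5)
obs 6: x=2 → posterior Gamma(25, 42/5)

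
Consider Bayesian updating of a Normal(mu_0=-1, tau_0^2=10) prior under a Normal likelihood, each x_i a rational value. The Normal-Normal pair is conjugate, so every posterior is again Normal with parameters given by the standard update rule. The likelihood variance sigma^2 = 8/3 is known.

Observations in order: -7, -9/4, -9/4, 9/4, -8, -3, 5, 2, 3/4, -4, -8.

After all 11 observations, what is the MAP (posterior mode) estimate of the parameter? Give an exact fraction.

obs 1: x=-7 → posterior Normal(-109/19, 40/19)
obs 2: x=-9/4 → posterior Normal(-571/136, 20/17)
obs 3: x=-9/4 → posterior Normal(-353/98, 40/49)
obs 4: x=9/4 → posterior Normal(-571/256, 5/8)
obs 5: x=-8 → posterior Normal(-1051/316, 40/79)
obs 6: x=-3 → posterior Normal(-1231/376, 20/47)
obs 7: x=5 → posterior Normal(-931/436, 40/109)
obs 8: x=2 → posterior Normal(-811/496, 10/31)
obs 9: x=3/4 → posterior Normal(-383/278, 40/139)
obs 10: x=-4 → posterior Normal(-503/308, 20/77)
obs 11: x=-8 → posterior Normal(-743/338, 40/169)

-743/338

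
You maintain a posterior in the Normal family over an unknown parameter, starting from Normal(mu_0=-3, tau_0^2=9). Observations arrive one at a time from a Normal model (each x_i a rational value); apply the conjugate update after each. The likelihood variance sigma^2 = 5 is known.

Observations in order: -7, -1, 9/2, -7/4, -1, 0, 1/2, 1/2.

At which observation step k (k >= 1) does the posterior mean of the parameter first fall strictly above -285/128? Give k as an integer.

obs 1: x=-7 → posterior Normal(-39/7, 45/14)
obs 2: x=-1 → posterior Normal(-87/23, 45/23)
obs 3: x=9/2 → posterior Normal(-93/64, 45/32)
obs 4: x=-7/4 → posterior Normal(-249/164, 45/41)
obs 5: x=-1 → posterior Normal(-57/40, 9/10)
obs 6: x=0 → posterior Normal(-285/236, 45/59)
obs 7: x=1/2 → posterior Normal(-267/272, 45/68)
obs 8: x=1/2 → posterior Normal(-249/308, 45/77)

k = 3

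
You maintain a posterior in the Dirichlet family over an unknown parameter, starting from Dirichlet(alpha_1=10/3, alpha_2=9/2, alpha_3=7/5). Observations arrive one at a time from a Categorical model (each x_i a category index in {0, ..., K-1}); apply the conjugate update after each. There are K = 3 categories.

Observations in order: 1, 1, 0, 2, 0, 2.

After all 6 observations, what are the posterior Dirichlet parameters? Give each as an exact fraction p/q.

alpha_1=16/3, alpha_2=13/2, alpha_3=17/5

obs 1: x=1 → posterior Dirichlet(10/3, 11/2, 7/5)
obs 2: x=1 → posterior Dirichlet(10/3, 13/2, 7/5)
obs 3: x=0 → posterior Dirichlet(13/3, 13/2, 7/5)
obs 4: x=2 → posterior Dirichlet(13/3, 13/2, 12/5)
obs 5: x=0 → posterior Dirichlet(16/3, 13/2, 12/5)
obs 6: x=2 → posterior Dirichlet(16/3, 13/2, 17/5)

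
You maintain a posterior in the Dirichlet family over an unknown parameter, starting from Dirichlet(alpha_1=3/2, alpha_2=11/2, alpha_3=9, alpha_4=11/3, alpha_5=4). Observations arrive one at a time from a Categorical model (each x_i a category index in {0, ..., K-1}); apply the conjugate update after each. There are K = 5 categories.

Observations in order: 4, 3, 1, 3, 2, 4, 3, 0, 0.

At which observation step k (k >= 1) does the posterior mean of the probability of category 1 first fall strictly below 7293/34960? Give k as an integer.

k = 8

obs 1: x=4 → posterior Dirichlet(3/2, 11/2, 9, 11/3, 5)
obs 2: x=3 → posterior Dirichlet(3/2, 11/2, 9, 14/3, 5)
obs 3: x=1 → posterior Dirichlet(3/2, 13/2, 9, 14/3, 5)
obs 4: x=3 → posterior Dirichlet(3/2, 13/2, 9, 17/3, 5)
obs 5: x=2 → posterior Dirichlet(3/2, 13/2, 10, 17/3, 5)
obs 6: x=4 → posterior Dirichlet(3/2, 13/2, 10, 17/3, 6)
obs 7: x=3 → posterior Dirichlet(3/2, 13/2, 10, 20/3, 6)
obs 8: x=0 → posterior Dirichlet(5/2, 13/2, 10, 20/3, 6)
obs 9: x=0 → posterior Dirichlet(7/2, 13/2, 10, 20/3, 6)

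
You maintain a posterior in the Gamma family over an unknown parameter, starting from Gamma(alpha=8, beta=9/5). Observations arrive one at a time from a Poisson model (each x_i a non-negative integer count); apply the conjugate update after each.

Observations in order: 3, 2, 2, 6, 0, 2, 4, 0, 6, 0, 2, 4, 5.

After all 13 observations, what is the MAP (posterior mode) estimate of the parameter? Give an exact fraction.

obs 1: x=3 → posterior Gamma(11, 14/5)
obs 2: x=2 → posterior Gamma(13, 19/5)
obs 3: x=2 → posterior Gamma(15, 24/5)
obs 4: x=6 → posterior Gamma(21, 29/5)
obs 5: x=0 → posterior Gamma(21, 34/5)
obs 6: x=2 → posterior Gamma(23, 39/5)
obs 7: x=4 → posterior Gamma(27, 44/5)
obs 8: x=0 → posterior Gamma(27, 49/5)
obs 9: x=6 → posterior Gamma(33, 54/5)
obs 10: x=0 → posterior Gamma(33, 59/5)
obs 11: x=2 → posterior Gamma(35, 64/5)
obs 12: x=4 → posterior Gamma(39, 69/5)
obs 13: x=5 → posterior Gamma(44, 74/5)

215/74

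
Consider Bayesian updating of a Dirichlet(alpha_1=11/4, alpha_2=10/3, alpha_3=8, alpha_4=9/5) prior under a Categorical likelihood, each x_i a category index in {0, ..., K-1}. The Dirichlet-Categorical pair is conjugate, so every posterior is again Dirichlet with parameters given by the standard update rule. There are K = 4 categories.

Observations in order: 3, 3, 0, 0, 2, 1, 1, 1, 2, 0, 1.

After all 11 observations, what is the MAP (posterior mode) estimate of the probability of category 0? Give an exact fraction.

285/1373

obs 1: x=3 → posterior Dirichlet(11/4, 10/3, 8, 14/5)
obs 2: x=3 → posterior Dirichlet(11/4, 10/3, 8, 19/5)
obs 3: x=0 → posterior Dirichlet(15/4, 10/3, 8, 19/5)
obs 4: x=0 → posterior Dirichlet(19/4, 10/3, 8, 19/5)
obs 5: x=2 → posterior Dirichlet(19/4, 10/3, 9, 19/5)
obs 6: x=1 → posterior Dirichlet(19/4, 13/3, 9, 19/5)
obs 7: x=1 → posterior Dirichlet(19/4, 16/3, 9, 19/5)
obs 8: x=1 → posterior Dirichlet(19/4, 19/3, 9, 19/5)
obs 9: x=2 → posterior Dirichlet(19/4, 19/3, 10, 19/5)
obs 10: x=0 → posterior Dirichlet(23/4, 19/3, 10, 19/5)
obs 11: x=1 → posterior Dirichlet(23/4, 22/3, 10, 19/5)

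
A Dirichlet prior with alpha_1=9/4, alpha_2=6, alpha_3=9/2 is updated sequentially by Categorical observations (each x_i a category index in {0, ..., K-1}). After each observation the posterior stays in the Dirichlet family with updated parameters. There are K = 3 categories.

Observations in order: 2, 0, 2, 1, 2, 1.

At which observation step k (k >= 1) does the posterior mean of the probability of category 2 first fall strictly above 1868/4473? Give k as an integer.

obs 1: x=2 → posterior Dirichlet(9/4, 6, 11/2)
obs 2: x=0 → posterior Dirichlet(13/4, 6, 11/2)
obs 3: x=2 → posterior Dirichlet(13/4, 6, 13/2)
obs 4: x=1 → posterior Dirichlet(13/4, 7, 13/2)
obs 5: x=2 → posterior Dirichlet(13/4, 7, 15/2)
obs 6: x=1 → posterior Dirichlet(13/4, 8, 15/2)

k = 5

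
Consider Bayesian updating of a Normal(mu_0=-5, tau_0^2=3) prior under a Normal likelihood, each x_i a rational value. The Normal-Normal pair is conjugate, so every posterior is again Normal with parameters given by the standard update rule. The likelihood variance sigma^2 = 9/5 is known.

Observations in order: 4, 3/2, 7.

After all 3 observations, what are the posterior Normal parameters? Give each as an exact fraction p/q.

mu_0=95/36, tau_0^2=1/2

obs 1: x=4 → posterior Normal(5/8, 9/8)
obs 2: x=3/2 → posterior Normal(25/26, 9/13)
obs 3: x=7 → posterior Normal(95/36, 1/2)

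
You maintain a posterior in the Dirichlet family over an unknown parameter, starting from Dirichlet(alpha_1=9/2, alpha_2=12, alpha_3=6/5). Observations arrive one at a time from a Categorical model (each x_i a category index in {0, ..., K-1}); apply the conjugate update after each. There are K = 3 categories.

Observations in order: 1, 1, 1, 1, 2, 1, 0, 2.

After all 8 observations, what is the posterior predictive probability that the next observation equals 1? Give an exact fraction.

obs 1: x=1 → posterior Dirichlet(9/2, 13, 6/5)
obs 2: x=1 → posterior Dirichlet(9/2, 14, 6/5)
obs 3: x=1 → posterior Dirichlet(9/2, 15, 6/5)
obs 4: x=1 → posterior Dirichlet(9/2, 16, 6/5)
obs 5: x=2 → posterior Dirichlet(9/2, 16, 11/5)
obs 6: x=1 → posterior Dirichlet(9/2, 17, 11/5)
obs 7: x=0 → posterior Dirichlet(11/2, 17, 11/5)
obs 8: x=2 → posterior Dirichlet(11/2, 17, 16/5)

170/257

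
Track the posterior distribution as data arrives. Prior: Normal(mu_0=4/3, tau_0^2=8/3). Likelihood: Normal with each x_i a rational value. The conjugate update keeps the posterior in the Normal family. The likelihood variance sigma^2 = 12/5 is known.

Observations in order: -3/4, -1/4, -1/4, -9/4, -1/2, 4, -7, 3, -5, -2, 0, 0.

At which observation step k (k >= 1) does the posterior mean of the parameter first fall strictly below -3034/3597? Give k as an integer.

k = 10

obs 1: x=-3/4 → posterior Normal(9/38, 24/19)
obs 2: x=-1/4 → posterior Normal(2/29, 24/29)
obs 3: x=-1/4 → posterior Normal(-1/78, 8/13)
obs 4: x=-9/4 → posterior Normal(-23/49, 24/49)
obs 5: x=-1/2 → posterior Normal(-28/59, 24/59)
obs 6: x=4 → posterior Normal(4/23, 8/23)
obs 7: x=-7 → posterior Normal(-58/79, 24/79)
obs 8: x=3 → posterior Normal(-28/89, 24/89)
obs 9: x=-5 → posterior Normal(-26/33, 8/33)
obs 10: x=-2 → posterior Normal(-98/109, 24/109)
obs 11: x=0 → posterior Normal(-14/17, 24/119)
obs 12: x=0 → posterior Normal(-98/129, 8/43)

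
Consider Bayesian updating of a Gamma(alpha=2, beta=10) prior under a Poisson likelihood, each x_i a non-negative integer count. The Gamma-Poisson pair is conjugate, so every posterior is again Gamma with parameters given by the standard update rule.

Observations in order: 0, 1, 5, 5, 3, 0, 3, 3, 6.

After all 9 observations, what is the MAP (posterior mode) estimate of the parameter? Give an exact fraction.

obs 1: x=0 → posterior Gamma(2, 11)
obs 2: x=1 → posterior Gamma(3, 12)
obs 3: x=5 → posterior Gamma(8, 13)
obs 4: x=5 → posterior Gamma(13, 14)
obs 5: x=3 → posterior Gamma(16, 15)
obs 6: x=0 → posterior Gamma(16, 16)
obs 7: x=3 → posterior Gamma(19, 17)
obs 8: x=3 → posterior Gamma(22, 18)
obs 9: x=6 → posterior Gamma(28, 19)

27/19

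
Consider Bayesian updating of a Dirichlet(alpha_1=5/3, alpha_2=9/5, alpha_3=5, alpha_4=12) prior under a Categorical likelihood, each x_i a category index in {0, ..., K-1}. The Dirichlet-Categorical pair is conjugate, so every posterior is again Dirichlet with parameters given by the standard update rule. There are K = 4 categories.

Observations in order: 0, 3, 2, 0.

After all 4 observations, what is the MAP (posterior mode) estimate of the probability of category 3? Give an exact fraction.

180/307

obs 1: x=0 → posterior Dirichlet(8/3, 9/5, 5, 12)
obs 2: x=3 → posterior Dirichlet(8/3, 9/5, 5, 13)
obs 3: x=2 → posterior Dirichlet(8/3, 9/5, 6, 13)
obs 4: x=0 → posterior Dirichlet(11/3, 9/5, 6, 13)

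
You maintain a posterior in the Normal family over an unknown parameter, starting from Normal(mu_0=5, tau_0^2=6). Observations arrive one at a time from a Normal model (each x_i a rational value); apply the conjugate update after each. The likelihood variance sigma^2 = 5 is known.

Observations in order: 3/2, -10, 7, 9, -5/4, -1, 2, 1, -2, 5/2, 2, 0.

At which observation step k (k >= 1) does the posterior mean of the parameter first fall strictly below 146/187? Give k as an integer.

obs 1: x=3/2 → posterior Normal(34/11, 30/11)
obs 2: x=-10 → posterior Normal(-26/17, 30/17)
obs 3: x=7 → posterior Normal(16/23, 30/23)
obs 4: x=9 → posterior Normal(70/29, 30/29)
obs 5: x=-5/4 → posterior Normal(25/14, 6/7)
obs 6: x=-1 → posterior Normal(113/82, 30/41)
obs 7: x=2 → posterior Normal(137/94, 30/47)
obs 8: x=1 → posterior Normal(149/106, 30/53)
obs 9: x=-2 → posterior Normal(125/118, 30/59)
obs 10: x=5/2 → posterior Normal(31/26, 6/13)
obs 11: x=2 → posterior Normal(179/142, 30/71)
obs 12: x=0 → posterior Normal(179/154, 30/77)

k = 2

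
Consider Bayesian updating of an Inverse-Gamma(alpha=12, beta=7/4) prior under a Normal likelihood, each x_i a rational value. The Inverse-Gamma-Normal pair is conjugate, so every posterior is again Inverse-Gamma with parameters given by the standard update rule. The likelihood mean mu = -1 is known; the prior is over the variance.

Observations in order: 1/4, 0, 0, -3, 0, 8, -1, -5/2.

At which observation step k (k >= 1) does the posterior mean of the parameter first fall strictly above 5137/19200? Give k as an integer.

k = 3

obs 1: x=1/4 → posterior Inverse-Gamma(25/2, 81/32)
obs 2: x=0 → posterior Inverse-Gamma(13, 97/32)
obs 3: x=0 → posterior Inverse-Gamma(27/2, 113/32)
obs 4: x=-3 → posterior Inverse-Gamma(14, 177/32)
obs 5: x=0 → posterior Inverse-Gamma(29/2, 193/32)
obs 6: x=8 → posterior Inverse-Gamma(15, 1489/32)
obs 7: x=-1 → posterior Inverse-Gamma(31/2, 1489/32)
obs 8: x=-5/2 → posterior Inverse-Gamma(16, 1525/32)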